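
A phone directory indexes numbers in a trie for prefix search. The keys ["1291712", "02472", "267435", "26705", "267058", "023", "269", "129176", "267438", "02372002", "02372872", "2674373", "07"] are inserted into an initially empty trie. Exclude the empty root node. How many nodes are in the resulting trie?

36

Insert word by word; a character creates a node only if that edge doesn't already exist:
  "1291712" → 7 new (1, 2, 9, 1, 7, 1, 2)
  "02472" → 5 new (0, 2, 4, 7, 2)
  "267435" → 6 new (2, 6, 7, 4, 3, 5)
  "26705" → prefix "267" already present; 2 new (0, 5)
  "267058" → prefix "26705" already present; 1 new (8)
  "023" → prefix "02" already present; 1 new (3)
  "269" → prefix "26" already present; 1 new (9)
  "129176" → prefix "12917" already present; 1 new (6)
  "267438" → prefix "26743" already present; 1 new (8)
  "02372002" → prefix "023" already present; 5 new (7, 2, 0, 0, 2)
  "02372872" → prefix "02372" already present; 3 new (8, 7, 2)
  "2674373" → prefix "26743" already present; 2 new (7, 3)
  "07" → prefix "0" already present; 1 new (7)
Total nodes = 7 + 5 + 6 + 2 + 1 + 1 + 1 + 1 + 1 + 5 + 3 + 2 + 1 = 36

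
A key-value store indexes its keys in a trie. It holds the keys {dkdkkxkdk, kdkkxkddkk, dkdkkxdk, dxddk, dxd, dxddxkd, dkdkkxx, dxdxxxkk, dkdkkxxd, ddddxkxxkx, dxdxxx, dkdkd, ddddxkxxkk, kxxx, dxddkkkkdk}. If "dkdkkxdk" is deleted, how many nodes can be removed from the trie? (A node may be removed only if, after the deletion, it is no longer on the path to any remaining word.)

After clearing the end-marker at "dkdkkxdk", prune upward until reaching a node still needed by another word.
The suffix "dk" (2 nodes) is used only by "dkdkkxdk"; the node for "dkdkkx" still has the child "k", so pruning stops there.
Nodes removed: 2

2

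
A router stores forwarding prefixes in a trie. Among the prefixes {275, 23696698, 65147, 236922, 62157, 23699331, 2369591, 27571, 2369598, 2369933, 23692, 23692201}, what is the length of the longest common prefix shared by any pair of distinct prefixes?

Look for the deepest trie node that still has at least two words in its subtree.
"2369933" and "23699331" agree on "2369933" (7 characters) before diverging; nothing deeper is shared.
Longest shared-prefix length: 7

7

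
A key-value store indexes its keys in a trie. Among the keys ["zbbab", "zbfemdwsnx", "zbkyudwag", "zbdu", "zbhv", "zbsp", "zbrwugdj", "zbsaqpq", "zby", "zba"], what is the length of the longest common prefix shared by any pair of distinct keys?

3

Equivalently: take the maximum, over all pairs, of their longest common prefix length.
"zbsaqpq" and "zbsp" agree on "zbs" (3 characters) before diverging; nothing deeper is shared.
Longest shared-prefix length: 3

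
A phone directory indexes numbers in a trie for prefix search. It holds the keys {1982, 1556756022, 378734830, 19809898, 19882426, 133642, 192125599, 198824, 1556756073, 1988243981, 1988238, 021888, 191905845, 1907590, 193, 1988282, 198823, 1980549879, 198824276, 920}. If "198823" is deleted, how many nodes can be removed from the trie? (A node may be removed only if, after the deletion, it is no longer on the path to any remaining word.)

0

A node on "198823"'s path can go only if nothing else ends at it or branches off below it.
Every node on "198823" is still needed (e.g. by "1988238"), so nothing is freed.
Nodes removed: 0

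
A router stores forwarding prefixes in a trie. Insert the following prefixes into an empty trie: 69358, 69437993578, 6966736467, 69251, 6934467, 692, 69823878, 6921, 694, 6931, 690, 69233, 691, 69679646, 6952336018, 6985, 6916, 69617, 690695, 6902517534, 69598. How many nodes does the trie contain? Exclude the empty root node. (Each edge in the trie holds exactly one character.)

70

Insert word by word; a character creates a node only if that edge doesn't already exist:
  "69358" → 5 new (6, 9, 3, 5, 8)
  "69437993578" → prefix "69" already present; 9 new (4, 3, 7, 9, 9, 3, 5, 7, 8)
  "6966736467" → prefix "69" already present; 8 new (6, 6, 7, 3, 6, 4, 6, 7)
  "69251" → prefix "69" already present; 3 new (2, 5, 1)
  "6934467" → prefix "693" already present; 4 new (4, 4, 6, 7)
  "692" → prefix "692" already present; 0 new (none)
  "69823878" → prefix "69" already present; 6 new (8, 2, 3, 8, 7, 8)
  "6921" → prefix "692" already present; 1 new (1)
  "694" → prefix "694" already present; 0 new (none)
  "6931" → prefix "693" already present; 1 new (1)
  "690" → prefix "69" already present; 1 new (0)
  "69233" → prefix "692" already present; 2 new (3, 3)
  "691" → prefix "69" already present; 1 new (1)
  "69679646" → prefix "696" already present; 5 new (7, 9, 6, 4, 6)
  "6952336018" → prefix "69" already present; 8 new (5, 2, 3, 3, 6, 0, 1, 8)
  "6985" → prefix "698" already present; 1 new (5)
  "6916" → prefix "691" already present; 1 new (6)
  "69617" → prefix "696" already present; 2 new (1, 7)
  "690695" → prefix "690" already present; 3 new (6, 9, 5)
  "6902517534" → prefix "690" already present; 7 new (2, 5, 1, 7, 5, 3, 4)
  "69598" → prefix "695" already present; 2 new (9, 8)
Total nodes = 5 + 9 + 8 + 3 + 4 + 0 + 6 + 1 + 0 + 1 + 1 + 2 + 1 + 5 + 8 + 1 + 1 + 2 + 3 + 7 + 2 = 70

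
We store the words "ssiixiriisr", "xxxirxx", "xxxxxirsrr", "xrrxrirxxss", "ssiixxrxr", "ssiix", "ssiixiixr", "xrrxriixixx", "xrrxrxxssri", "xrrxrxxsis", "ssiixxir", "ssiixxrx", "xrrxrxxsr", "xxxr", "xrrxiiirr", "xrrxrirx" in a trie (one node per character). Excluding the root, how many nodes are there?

Trace insertions, counting only characters that open a new branch:
  "ssiixiriisr" → 11 new (s, s, i, i, x, i, r, i, i, s, r)
  "xxxirxx" → 7 new (x, x, x, i, r, x, x)
  "xxxxxirsrr" → prefix "xxx" already present; 7 new (x, x, i, r, s, r, r)
  "xrrxrirxxss" → prefix "x" already present; 10 new (r, r, x, r, i, r, x, x, s, s)
  "ssiixxrxr" → prefix "ssiix" already present; 4 new (x, r, x, r)
  "ssiix" → prefix "ssiix" already present; 0 new (none)
  "ssiixiixr" → prefix "ssiixi" already present; 3 new (i, x, r)
  "xrrxriixixx" → prefix "xrrxri" already present; 5 new (i, x, i, x, x)
  "xrrxrxxssri" → prefix "xrrxr" already present; 6 new (x, x, s, s, r, i)
  "xrrxrxxsis" → prefix "xrrxrxxs" already present; 2 new (i, s)
  "ssiixxir" → prefix "ssiixx" already present; 2 new (i, r)
  "ssiixxrx" → prefix "ssiixxrx" already present; 0 new (none)
  "xrrxrxxsr" → prefix "xrrxrxxs" already present; 1 new (r)
  "xxxr" → prefix "xxx" already present; 1 new (r)
  "xrrxiiirr" → prefix "xrrx" already present; 5 new (i, i, i, r, r)
  "xrrxrirx" → prefix "xrrxrirx" already present; 0 new (none)
Total nodes = 11 + 7 + 7 + 10 + 4 + 0 + 3 + 5 + 6 + 2 + 2 + 0 + 1 + 1 + 5 + 0 = 64

64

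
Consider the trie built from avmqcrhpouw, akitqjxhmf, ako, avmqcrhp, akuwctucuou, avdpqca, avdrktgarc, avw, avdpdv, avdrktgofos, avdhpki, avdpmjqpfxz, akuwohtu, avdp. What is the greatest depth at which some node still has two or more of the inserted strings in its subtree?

Equivalently: take the maximum, over all pairs, of their longest common prefix length.
e.g. "avmqcrhp" and "avmqcrhpouw" share the prefix "avmqcrhp" of length 8; no pair shares a longer one.
Longest shared-prefix length: 8

8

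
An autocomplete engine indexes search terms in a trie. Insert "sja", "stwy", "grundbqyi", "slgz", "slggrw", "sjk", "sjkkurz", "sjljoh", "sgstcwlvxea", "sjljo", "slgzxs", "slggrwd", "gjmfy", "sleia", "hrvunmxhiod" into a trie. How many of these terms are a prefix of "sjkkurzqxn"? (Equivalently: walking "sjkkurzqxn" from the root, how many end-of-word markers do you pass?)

Walk "sjkkurzqxn" from the root; an end-of-word marker is hit whenever a stored word is a prefix of "sjkkurzqxn".
Prefixes of the query that are stored words: "sjk", "sjkkurz"
Count: 2

2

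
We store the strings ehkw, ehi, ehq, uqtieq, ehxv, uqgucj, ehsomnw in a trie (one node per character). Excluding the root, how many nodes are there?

Count nodes per top-level branch (shared prefixes stored once):
  'e'-branch (ehi, ehkw, ehq, ehsomnw, ehxv): 13 nodes
  'u'-branch (uqgucj, uqtieq): 10 nodes
Sum: 23

23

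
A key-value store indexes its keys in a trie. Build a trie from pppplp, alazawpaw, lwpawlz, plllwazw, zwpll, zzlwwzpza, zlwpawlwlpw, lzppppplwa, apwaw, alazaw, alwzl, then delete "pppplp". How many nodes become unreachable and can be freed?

Walk "pppplp" from the leaf back toward the root, removing each node that no remaining word uses.
The suffix "ppplp" (5 nodes) is used only by "pppplp"; the node for "p" still has the child "l", so pruning stops there.
Nodes removed: 5

5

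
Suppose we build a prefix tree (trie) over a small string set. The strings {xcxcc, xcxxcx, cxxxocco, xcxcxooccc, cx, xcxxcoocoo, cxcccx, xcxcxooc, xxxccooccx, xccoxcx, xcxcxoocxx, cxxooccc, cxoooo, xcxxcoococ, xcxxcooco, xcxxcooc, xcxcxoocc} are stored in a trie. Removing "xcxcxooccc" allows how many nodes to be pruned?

1

After clearing the end-marker at "xcxcxooccc", prune upward until reaching a node still needed by another word.
The suffix "c" (1 node) is used only by "xcxcxooccc"; "xcxcxoocc" is itself a stored word, so pruning stops there.
Nodes removed: 1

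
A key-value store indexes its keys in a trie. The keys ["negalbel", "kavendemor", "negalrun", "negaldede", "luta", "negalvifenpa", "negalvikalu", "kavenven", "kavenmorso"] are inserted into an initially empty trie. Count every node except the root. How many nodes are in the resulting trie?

48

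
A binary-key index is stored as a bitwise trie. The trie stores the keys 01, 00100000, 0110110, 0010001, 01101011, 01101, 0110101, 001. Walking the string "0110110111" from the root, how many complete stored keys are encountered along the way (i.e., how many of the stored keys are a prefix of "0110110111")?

Walk "0110110111" from the root; an end-of-word marker is hit whenever a stored word is a prefix of "0110110111".
Prefixes of the query that are stored words: "01", "01101", "0110110"
Count: 3

3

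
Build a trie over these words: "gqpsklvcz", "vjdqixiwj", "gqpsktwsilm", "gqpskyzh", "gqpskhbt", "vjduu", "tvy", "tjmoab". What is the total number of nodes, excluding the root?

Trace insertions, counting only characters that open a new branch:
  "gqpsklvcz" → 9 new (g, q, p, s, k, l, v, c, z)
  "vjdqixiwj" → 9 new (v, j, d, q, i, x, i, w, j)
  "gqpsktwsilm" → prefix "gqpsk" already present; 6 new (t, w, s, i, l, m)
  "gqpskyzh" → prefix "gqpsk" already present; 3 new (y, z, h)
  "gqpskhbt" → prefix "gqpsk" already present; 3 new (h, b, t)
  "vjduu" → prefix "vjd" already present; 2 new (u, u)
  "tvy" → 3 new (t, v, y)
  "tjmoab" → prefix "t" already present; 5 new (j, m, o, a, b)
Total nodes = 9 + 9 + 6 + 3 + 3 + 2 + 3 + 5 = 40

40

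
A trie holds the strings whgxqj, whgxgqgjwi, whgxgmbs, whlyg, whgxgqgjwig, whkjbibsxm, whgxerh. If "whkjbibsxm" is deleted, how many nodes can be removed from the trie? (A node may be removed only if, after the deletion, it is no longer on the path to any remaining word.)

Walk "whkjbibsxm" from the leaf back toward the root, removing each node that no remaining word uses.
The suffix "kjbibsxm" (8 nodes) is used only by "whkjbibsxm"; the node for "wh" still has the child "g", so pruning stops there.
Nodes removed: 8

8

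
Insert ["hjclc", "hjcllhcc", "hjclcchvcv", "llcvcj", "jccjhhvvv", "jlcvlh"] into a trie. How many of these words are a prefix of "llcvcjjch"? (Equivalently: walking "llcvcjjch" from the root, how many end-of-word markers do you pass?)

1

Walk "llcvcjjch" from the root; an end-of-word marker is hit whenever a stored word is a prefix of "llcvcjjch".
Prefixes of the query that are stored words: "llcvcj"
Count: 1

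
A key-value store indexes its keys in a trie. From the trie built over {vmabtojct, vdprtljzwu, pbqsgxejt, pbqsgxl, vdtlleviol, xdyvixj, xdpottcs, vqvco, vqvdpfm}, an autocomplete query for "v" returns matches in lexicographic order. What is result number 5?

vqvdpfm

Filter for "v…" and sort: "vdprtljzwu", "vdtlleviol", "vmabtojct", "vqvco", "vqvdpfm"
The 5th is vqvdpfm.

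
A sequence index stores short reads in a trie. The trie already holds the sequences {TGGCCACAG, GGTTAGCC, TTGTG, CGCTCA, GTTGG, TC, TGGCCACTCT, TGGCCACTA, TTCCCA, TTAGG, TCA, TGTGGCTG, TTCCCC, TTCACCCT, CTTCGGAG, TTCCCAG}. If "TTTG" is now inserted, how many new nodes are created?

2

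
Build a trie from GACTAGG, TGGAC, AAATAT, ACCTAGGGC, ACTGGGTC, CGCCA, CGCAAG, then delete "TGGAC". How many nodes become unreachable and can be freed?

After clearing the end-marker at "TGGAC", prune upward until reaching a node still needed by another word.
No other word shares any prefix with "TGGAC", so all 5 of its nodes go.
Nodes removed: 5

5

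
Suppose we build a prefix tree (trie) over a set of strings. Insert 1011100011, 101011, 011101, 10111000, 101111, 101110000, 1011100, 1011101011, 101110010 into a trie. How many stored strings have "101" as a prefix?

Filter for entries beginning with "101":
Words under "101": 101011, 1011100, 10111000, 101110000, 1011100011, 101110010, 1011101011, 101111
Count: 8

8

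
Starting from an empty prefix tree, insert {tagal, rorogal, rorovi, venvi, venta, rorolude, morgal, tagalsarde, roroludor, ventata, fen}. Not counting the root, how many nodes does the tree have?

43

Trace insertions, counting only characters that open a new branch:
  "tagal" → 5 new (t, a, g, a, l)
  "rorogal" → 7 new (r, o, r, o, g, a, l)
  "rorovi" → prefix "roro" already present; 2 new (v, i)
  "venvi" → 5 new (v, e, n, v, i)
  "venta" → prefix "ven" already present; 2 new (t, a)
  "rorolude" → prefix "roro" already present; 4 new (l, u, d, e)
  "morgal" → 6 new (m, o, r, g, a, l)
  "tagalsarde" → prefix "tagal" already present; 5 new (s, a, r, d, e)
  "roroludor" → prefix "rorolud" already present; 2 new (o, r)
  "ventata" → prefix "venta" already present; 2 new (t, a)
  "fen" → 3 new (f, e, n)
Total nodes = 5 + 7 + 2 + 5 + 2 + 4 + 6 + 5 + 2 + 2 + 3 = 43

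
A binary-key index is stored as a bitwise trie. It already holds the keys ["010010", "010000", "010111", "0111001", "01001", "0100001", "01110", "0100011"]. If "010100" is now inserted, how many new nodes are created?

2

The longest prefix of "010100" already in the trie is "0101" (length 4).
So 6 − 4 = 2 new nodes.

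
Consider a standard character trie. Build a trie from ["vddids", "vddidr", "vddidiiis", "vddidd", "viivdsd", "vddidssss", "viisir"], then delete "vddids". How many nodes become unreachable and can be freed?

0

A node on "vddids"'s path can go only if nothing else ends at it or branches off below it.
Every node on "vddids" is still needed (e.g. by "vddidssss"), so nothing is freed.
Nodes removed: 0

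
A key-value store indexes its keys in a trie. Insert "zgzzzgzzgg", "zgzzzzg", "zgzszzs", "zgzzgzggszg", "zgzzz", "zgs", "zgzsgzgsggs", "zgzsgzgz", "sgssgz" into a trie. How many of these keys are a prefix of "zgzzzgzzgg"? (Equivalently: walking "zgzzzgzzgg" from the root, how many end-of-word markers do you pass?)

2

Walk "zgzzzgzzgg" from the root; an end-of-word marker is hit whenever a stored word is a prefix of "zgzzzgzzgg".
Prefixes of the query that are stored words: "zgzzz", "zgzzzgzzgg"
Count: 2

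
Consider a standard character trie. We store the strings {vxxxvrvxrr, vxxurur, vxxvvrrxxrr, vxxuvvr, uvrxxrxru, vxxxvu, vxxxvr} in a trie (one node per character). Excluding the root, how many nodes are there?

35

Count nodes per top-level branch (shared prefixes stored once):
  'u'-branch (uvrxxrxru): 9 nodes
  'v'-branch (vxxurur, vxxuvvr, vxxvvrrxxrr, vxxxvr, vxxxvrvxrr, vxxxvu): 26 nodes
Sum: 35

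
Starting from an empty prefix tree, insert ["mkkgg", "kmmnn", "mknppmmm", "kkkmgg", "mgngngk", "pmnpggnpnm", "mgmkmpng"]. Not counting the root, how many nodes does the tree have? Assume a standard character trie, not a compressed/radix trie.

43

Trace insertions, counting only characters that open a new branch:
  "mkkgg" → 5 new (m, k, k, g, g)
  "kmmnn" → 5 new (k, m, m, n, n)
  "mknppmmm" → prefix "mk" already present; 6 new (n, p, p, m, m, m)
  "kkkmgg" → prefix "k" already present; 5 new (k, k, m, g, g)
  "mgngngk" → prefix "m" already present; 6 new (g, n, g, n, g, k)
  "pmnpggnpnm" → 10 new (p, m, n, p, g, g, n, p, n, m)
  "mgmkmpng" → prefix "mg" already present; 6 new (m, k, m, p, n, g)
Total nodes = 5 + 5 + 6 + 5 + 6 + 10 + 6 = 43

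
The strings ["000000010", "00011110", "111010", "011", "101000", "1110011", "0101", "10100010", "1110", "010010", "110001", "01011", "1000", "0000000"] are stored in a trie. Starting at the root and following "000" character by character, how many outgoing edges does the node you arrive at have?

2

Walk "000" from the root, arriving at one node.
Distinct next characters after "000": 0, 1.
That node has 2 child edges.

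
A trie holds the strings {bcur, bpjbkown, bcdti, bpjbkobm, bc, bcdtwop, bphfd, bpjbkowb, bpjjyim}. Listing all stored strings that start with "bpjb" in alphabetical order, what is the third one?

bpjbkown

Filter for "bpjb…" and sort: "bpjbkobm", "bpjbkowb", "bpjbkown"
The 3rd is bpjbkown.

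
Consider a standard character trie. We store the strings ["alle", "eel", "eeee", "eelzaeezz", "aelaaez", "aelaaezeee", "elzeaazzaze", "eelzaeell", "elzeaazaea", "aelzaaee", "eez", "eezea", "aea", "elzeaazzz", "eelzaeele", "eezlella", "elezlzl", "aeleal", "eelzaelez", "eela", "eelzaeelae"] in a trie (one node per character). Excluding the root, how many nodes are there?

69

For each word, the new-node count is its length minus the longest prefix already in the trie:
  "alle" → 4 new (a, l, l, e)
  "eel" → 3 new (e, e, l)
  "eeee" → prefix "ee" already present; 2 new (e, e)
  "eelzaeezz" → prefix "eel" already present; 6 new (z, a, e, e, z, z)
  "aelaaez" → prefix "a" already present; 6 new (e, l, a, a, e, z)
  "aelaaezeee" → prefix "aelaaez" already present; 3 new (e, e, e)
  "elzeaazzaze" → prefix "e" already present; 10 new (l, z, e, a, a, z, z, a, z, e)
  "eelzaeell" → prefix "eelzaee" already present; 2 new (l, l)
  "elzeaazaea" → prefix "elzeaaz" already present; 3 new (a, e, a)
  "aelzaaee" → prefix "ael" already present; 5 new (z, a, a, e, e)
  "eez" → prefix "ee" already present; 1 new (z)
  "eezea" → prefix "eez" already present; 2 new (e, a)
  "aea" → prefix "ae" already present; 1 new (a)
  "elzeaazzz" → prefix "elzeaazz" already present; 1 new (z)
  "eelzaeele" → prefix "eelzaeel" already present; 1 new (e)
  "eezlella" → prefix "eez" already present; 5 new (l, e, l, l, a)
  "elezlzl" → prefix "el" already present; 5 new (e, z, l, z, l)
  "aeleal" → prefix "ael" already present; 3 new (e, a, l)
  "eelzaelez" → prefix "eelzae" already present; 3 new (l, e, z)
  "eela" → prefix "eel" already present; 1 new (a)
  "eelzaeelae" → prefix "eelzaeel" already present; 2 new (a, e)
Total nodes = 4 + 3 + 2 + 6 + 6 + 3 + 10 + 2 + 3 + 5 + 1 + 2 + 1 + 1 + 1 + 5 + 5 + 3 + 3 + 1 + 2 = 69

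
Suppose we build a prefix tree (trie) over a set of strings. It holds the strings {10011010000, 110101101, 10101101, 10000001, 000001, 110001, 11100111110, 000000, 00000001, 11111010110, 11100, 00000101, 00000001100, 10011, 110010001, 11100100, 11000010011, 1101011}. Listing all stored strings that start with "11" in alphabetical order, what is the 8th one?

11100111110

DFS of the "11" subtree visits, in order: "11000010011", "110001", "110010001", "1101011", "110101101", "11100", "11100100", "11100111110", "11111010110"
The 8th is 11100111110.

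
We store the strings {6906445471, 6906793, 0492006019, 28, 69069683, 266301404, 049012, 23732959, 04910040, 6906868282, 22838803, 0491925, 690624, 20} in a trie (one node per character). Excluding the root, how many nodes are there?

Count nodes per top-level branch (shared prefixes stored once):
  '0'-branch (049012, 04910040, 0491925, 0492006019): 21 nodes
  '2'-branch (20, 22838803, 23732959, 266301404, 28): 25 nodes
  '6'-branch (690624, 6906445471, 6906793, 6906868282, 69069683): 25 nodes
Sum: 71

71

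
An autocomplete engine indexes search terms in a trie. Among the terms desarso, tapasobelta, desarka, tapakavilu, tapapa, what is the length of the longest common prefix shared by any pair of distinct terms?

5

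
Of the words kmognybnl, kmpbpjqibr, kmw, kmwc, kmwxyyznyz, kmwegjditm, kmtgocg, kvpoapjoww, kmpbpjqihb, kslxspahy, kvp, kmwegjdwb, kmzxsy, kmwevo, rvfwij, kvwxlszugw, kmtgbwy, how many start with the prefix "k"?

16

Walk to "k"; the words in its subtree are exactly those with that prefix.
Matches: "kmognybnl", "kmpbpjqibr", "kmpbpjqihb", "kmtgbwy", "kmtgocg", "kmw", "kmwc", "kmwegjditm", "kmwegjdwb", "kmwevo", "kmwxyyznyz", "kmzxsy", "kslxspahy", "kvp", "kvpoapjoww", "kvwxlszugw"
Count: 16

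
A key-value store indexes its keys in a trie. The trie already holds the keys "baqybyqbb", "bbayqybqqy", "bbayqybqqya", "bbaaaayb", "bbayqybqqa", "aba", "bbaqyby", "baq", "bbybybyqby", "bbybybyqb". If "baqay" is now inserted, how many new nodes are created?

The longest prefix of "baqay" already in the trie is "baq" (length 3).
So 5 − 3 = 2 new nodes.

2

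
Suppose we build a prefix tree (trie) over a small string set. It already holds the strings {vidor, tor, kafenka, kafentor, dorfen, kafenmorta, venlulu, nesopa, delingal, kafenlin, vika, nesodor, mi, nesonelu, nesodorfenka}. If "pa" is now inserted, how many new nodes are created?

2

Nothing in the trie begins with "p"; the whole of "pa" is new.
2 − 0 = 2 new nodes.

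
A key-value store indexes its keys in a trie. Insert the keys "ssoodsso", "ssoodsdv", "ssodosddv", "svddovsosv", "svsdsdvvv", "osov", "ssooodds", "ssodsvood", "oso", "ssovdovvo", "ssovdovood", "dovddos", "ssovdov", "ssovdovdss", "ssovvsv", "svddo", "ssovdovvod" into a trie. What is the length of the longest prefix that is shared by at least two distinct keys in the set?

9

The deepest shared node is where two words last agree before diverging.
e.g. "ssovdovvo" and "ssovdovvod" share the prefix "ssovdovvo" of length 9; no pair shares a longer one.
Longest shared-prefix length: 9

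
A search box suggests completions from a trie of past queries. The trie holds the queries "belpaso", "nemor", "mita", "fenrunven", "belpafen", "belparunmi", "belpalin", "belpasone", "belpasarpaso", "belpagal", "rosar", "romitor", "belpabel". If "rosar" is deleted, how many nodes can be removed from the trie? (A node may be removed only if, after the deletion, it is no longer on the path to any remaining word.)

3

After clearing the end-marker at "rosar", prune upward until reaching a node still needed by another word.
The suffix "sar" (3 nodes) is used only by "rosar"; the node for "ro" still has the child "m", so pruning stops there.
Nodes removed: 3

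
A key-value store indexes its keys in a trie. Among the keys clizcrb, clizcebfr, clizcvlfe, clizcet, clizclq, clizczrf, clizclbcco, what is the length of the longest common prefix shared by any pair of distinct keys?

6

Equivalently: take the maximum, over all pairs, of their longest common prefix length.
"clizcebfr" and "clizcet" agree on "clizce" (6 characters) before diverging; nothing deeper is shared.
Longest shared-prefix length: 6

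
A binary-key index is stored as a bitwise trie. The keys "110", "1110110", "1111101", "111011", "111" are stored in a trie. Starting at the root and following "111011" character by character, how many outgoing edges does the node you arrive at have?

Walk "111011" from the root, arriving at one node.
Characters that immediately follow "111011" among the stored strings: {0}.
That node has 1 child edge.

1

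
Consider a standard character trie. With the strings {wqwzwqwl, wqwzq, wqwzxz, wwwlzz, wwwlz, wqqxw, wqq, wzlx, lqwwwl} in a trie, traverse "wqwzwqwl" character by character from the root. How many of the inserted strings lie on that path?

1

Walk "wqwzwqwl" from the root; an end-of-word marker is hit whenever a stored word is a prefix of "wqwzwqwl".
Prefixes of the query that are stored words: "wqwzwqwl"
Count: 1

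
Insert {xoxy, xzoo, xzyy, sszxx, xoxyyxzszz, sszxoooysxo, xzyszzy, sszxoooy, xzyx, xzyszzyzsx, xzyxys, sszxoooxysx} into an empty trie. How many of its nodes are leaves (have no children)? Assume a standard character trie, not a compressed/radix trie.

Leaves are exactly the stored words that no other stored word extends.
Those words: "sszxoooxysx", "sszxoooysxo", "sszxx", "xoxyyxzszz", "xzoo", "xzyszzyzsx", "xzyxys", "xzyy"
Leaf count: 8

8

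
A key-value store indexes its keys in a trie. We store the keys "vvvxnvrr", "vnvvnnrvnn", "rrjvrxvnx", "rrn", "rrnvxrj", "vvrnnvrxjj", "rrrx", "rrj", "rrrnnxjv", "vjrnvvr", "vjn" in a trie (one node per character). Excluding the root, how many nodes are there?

Insert word by word; a character creates a node only if that edge doesn't already exist:
  "vvvxnvrr" → 8 new (v, v, v, x, n, v, r, r)
  "vnvvnnrvnn" → prefix "v" already present; 9 new (n, v, v, n, n, r, v, n, n)
  "rrjvrxvnx" → 9 new (r, r, j, v, r, x, v, n, x)
  "rrn" → prefix "rr" already present; 1 new (n)
  "rrnvxrj" → prefix "rrn" already present; 4 new (v, x, r, j)
  "vvrnnvrxjj" → prefix "vv" already present; 8 new (r, n, n, v, r, x, j, j)
  "rrrx" → prefix "rr" already present; 2 new (r, x)
  "rrj" → prefix "rrj" already present; 0 new (none)
  "rrrnnxjv" → prefix "rrr" already present; 5 new (n, n, x, j, v)
  "vjrnvvr" → prefix "v" already present; 6 new (j, r, n, v, v, r)
  "vjn" → prefix "vj" already present; 1 new (n)
Total nodes = 8 + 9 + 9 + 1 + 4 + 8 + 2 + 0 + 5 + 6 + 1 = 53

53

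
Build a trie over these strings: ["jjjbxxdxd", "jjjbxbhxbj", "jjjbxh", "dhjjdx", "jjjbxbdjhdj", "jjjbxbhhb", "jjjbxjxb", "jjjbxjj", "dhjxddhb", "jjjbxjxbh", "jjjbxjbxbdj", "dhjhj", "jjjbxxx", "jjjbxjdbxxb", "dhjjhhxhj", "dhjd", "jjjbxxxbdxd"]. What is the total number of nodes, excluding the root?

Trace insertions, counting only characters that open a new branch:
  "jjjbxxdxd" → 9 new (j, j, j, b, x, x, d, x, d)
  "jjjbxbhxbj" → prefix "jjjbx" already present; 5 new (b, h, x, b, j)
  "jjjbxh" → prefix "jjjbx" already present; 1 new (h)
  "dhjjdx" → 6 new (d, h, j, j, d, x)
  "jjjbxbdjhdj" → prefix "jjjbxb" already present; 5 new (d, j, h, d, j)
  "jjjbxbhhb" → prefix "jjjbxbh" already present; 2 new (h, b)
  "jjjbxjxb" → prefix "jjjbx" already present; 3 new (j, x, b)
  "jjjbxjj" → prefix "jjjbxj" already present; 1 new (j)
  "dhjxddhb" → prefix "dhj" already present; 5 new (x, d, d, h, b)
  "jjjbxjxbh" → prefix "jjjbxjxb" already present; 1 new (h)
  "jjjbxjbxbdj" → prefix "jjjbxj" already present; 5 new (b, x, b, d, j)
  "dhjhj" → prefix "dhj" already present; 2 new (h, j)
  "jjjbxxx" → prefix "jjjbxx" already present; 1 new (x)
  "jjjbxjdbxxb" → prefix "jjjbxj" already present; 5 new (d, b, x, x, b)
  "dhjjhhxhj" → prefix "dhjj" already present; 5 new (h, h, x, h, j)
  "dhjd" → prefix "dhj" already present; 1 new (d)
  "jjjbxxxbdxd" → prefix "jjjbxxx" already present; 4 new (b, d, x, d)
Total nodes = 9 + 5 + 1 + 6 + 5 + 2 + 3 + 1 + 5 + 1 + 5 + 2 + 1 + 5 + 5 + 1 + 4 = 61

61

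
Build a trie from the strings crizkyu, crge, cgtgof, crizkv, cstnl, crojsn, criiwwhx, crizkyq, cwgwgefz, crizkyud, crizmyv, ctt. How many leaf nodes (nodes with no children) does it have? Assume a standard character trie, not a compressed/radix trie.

11

Leaves are exactly the stored words that no other stored word extends.
Those words: "cgtgof", "crge", "criiwwhx", "crizkv", "crizkyq", "crizkyud", "crizmyv", "crojsn", "cstnl", "ctt", "cwgwgefz"
Leaf count: 11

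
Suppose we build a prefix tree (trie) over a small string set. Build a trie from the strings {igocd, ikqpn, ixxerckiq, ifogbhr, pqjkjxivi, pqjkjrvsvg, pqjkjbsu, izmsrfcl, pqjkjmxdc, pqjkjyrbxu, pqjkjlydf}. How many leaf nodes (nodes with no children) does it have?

Leaves are exactly the stored words that no other stored word extends.
Those words: "ifogbhr", "igocd", "ikqpn", "ixxerckiq", "izmsrfcl", "pqjkjbsu", "pqjkjlydf", "pqjkjmxdc", "pqjkjrvsvg", "pqjkjxivi", "pqjkjyrbxu"
Leaf count: 11

11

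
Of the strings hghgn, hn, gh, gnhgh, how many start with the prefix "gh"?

1

Walk to "gh"; the words in its subtree are exactly those with that prefix.
Words under "gh": gh
Count: 1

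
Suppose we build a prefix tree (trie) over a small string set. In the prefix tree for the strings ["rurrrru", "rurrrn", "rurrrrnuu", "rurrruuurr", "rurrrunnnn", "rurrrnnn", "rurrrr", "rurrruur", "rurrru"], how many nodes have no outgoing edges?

A leaf is a node with no children — equivalently, the end of a word that is not a proper prefix of any other stored word.
Those words: "rurrrnnn", "rurrrrnuu", "rurrrru", "rurrrunnnn", "rurrruur", "rurrruuurr"
Leaf count: 6

6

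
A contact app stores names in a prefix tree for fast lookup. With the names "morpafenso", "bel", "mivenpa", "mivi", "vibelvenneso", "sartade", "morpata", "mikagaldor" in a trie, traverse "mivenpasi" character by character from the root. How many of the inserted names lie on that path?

Traverse "mivenpasi" character by character; count nodes along the way that are marked as word ends.
Prefixes of the query that are stored words: "mivenpa"
Count: 1

1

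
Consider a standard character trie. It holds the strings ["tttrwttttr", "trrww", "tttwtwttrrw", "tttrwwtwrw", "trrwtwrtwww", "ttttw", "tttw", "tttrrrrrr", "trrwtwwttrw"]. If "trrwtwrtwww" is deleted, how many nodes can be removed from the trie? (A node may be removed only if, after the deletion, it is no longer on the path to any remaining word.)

Walk "trrwtwrtwww" from the leaf back toward the root, removing each node that no remaining word uses.
The suffix "rtwww" (5 nodes) is used only by "trrwtwrtwww"; the node for "trrwtw" still has the child "w", so pruning stops there.
Nodes removed: 5

5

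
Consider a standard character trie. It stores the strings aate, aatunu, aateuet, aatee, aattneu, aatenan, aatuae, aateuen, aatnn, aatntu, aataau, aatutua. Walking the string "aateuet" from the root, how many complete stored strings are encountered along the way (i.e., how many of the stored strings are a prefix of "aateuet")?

2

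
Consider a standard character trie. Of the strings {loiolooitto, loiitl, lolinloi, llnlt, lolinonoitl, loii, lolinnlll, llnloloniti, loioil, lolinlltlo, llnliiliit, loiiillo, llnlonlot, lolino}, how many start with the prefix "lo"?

10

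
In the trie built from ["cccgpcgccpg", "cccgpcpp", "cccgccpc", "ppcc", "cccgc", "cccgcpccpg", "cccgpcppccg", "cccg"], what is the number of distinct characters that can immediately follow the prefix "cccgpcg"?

1

Walk "cccgpcg" from the root, arriving at one node.
Characters that immediately follow "cccgpcg" among the stored strings: {c}.
That node has 1 child edge.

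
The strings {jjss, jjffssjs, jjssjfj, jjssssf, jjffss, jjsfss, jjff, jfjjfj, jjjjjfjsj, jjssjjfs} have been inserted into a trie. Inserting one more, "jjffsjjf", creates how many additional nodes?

Walking "jjffsjjf" from the root, the first 5 characters ("jjffs") follow existing edges; "j" is the first miss.
New nodes needed: |"jjffsjjf"| − 5 = 8 − 5 = 3.

3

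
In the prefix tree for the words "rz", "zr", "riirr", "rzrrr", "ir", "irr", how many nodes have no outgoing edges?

4

A leaf is a node with no children — equivalently, the end of a word that is not a proper prefix of any other stored word.
Those words: "irr", "riirr", "rzrrr", "zr"
Leaf count: 4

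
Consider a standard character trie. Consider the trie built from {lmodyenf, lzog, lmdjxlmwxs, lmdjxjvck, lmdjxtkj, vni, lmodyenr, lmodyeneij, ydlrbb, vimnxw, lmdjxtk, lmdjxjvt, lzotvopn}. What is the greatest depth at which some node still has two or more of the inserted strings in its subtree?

Equivalently: take the maximum, over all pairs, of their longest common prefix length.
"lmdjxjvck" and "lmdjxjvt" agree on "lmdjxjv" (7 characters) before diverging; nothing deeper is shared.
Longest shared-prefix length: 7

7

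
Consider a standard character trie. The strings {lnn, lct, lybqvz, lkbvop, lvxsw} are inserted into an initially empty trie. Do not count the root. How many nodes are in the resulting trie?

Count nodes per top-level branch (shared prefixes stored once):
  'l'-branch (lct, lkbvop, lnn, lvxsw, lybqvz): 19 nodes
Sum: 19

19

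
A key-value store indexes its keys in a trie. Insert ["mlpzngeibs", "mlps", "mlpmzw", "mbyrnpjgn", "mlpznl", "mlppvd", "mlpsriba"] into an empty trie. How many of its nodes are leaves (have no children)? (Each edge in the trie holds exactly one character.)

6

Leaves are exactly the stored words that no other stored word extends.
Those words: "mbyrnpjgn", "mlpmzw", "mlppvd", "mlpsriba", "mlpzngeibs", "mlpznl"
Leaf count: 6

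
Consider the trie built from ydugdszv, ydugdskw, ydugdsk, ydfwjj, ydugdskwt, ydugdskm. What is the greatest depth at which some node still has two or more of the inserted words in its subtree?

8

Equivalently: take the maximum, over all pairs, of their longest common prefix length.
e.g. "ydugdskw" and "ydugdskwt" share the prefix "ydugdskw" of length 8; no pair shares a longer one.
Longest shared-prefix length: 8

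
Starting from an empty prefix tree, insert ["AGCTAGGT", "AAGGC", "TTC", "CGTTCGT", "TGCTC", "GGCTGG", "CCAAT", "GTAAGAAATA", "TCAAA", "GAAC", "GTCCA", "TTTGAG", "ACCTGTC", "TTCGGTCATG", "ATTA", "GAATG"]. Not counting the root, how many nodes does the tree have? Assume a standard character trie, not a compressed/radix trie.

Trace insertions, counting only characters that open a new branch:
  "AGCTAGGT" → 8 new (A, G, C, T, A, G, G, T)
  "AAGGC" → prefix "A" already present; 4 new (A, G, G, C)
  "TTC" → 3 new (T, T, C)
  "CGTTCGT" → 7 new (C, G, T, T, C, G, T)
  "TGCTC" → prefix "T" already present; 4 new (G, C, T, C)
  "GGCTGG" → 6 new (G, G, C, T, G, G)
  "CCAAT" → prefix "C" already present; 4 new (C, A, A, T)
  "GTAAGAAATA" → prefix "G" already present; 9 new (T, A, A, G, A, A, A, T, A)
  "TCAAA" → prefix "T" already present; 4 new (C, A, A, A)
  "GAAC" → prefix "G" already present; 3 new (A, A, C)
  "GTCCA" → prefix "GT" already present; 3 new (C, C, A)
  "TTTGAG" → prefix "TT" already present; 4 new (T, G, A, G)
  "ACCTGTC" → prefix "A" already present; 6 new (C, C, T, G, T, C)
  "TTCGGTCATG" → prefix "TTC" already present; 7 new (G, G, T, C, A, T, G)
  "ATTA" → prefix "A" already present; 3 new (T, T, A)
  "GAATG" → prefix "GAA" already present; 2 new (T, G)
Total nodes = 8 + 4 + 3 + 7 + 4 + 6 + 4 + 9 + 4 + 3 + 3 + 4 + 6 + 7 + 3 + 2 = 77

77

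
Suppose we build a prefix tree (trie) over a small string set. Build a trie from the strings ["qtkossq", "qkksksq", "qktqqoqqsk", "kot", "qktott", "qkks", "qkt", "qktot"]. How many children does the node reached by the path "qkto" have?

1

Follow the path "qkto" to its node, then look at its outgoing edges.
Characters that immediately follow "qkto" among the stored strings: {t}.
That node has 1 child edge.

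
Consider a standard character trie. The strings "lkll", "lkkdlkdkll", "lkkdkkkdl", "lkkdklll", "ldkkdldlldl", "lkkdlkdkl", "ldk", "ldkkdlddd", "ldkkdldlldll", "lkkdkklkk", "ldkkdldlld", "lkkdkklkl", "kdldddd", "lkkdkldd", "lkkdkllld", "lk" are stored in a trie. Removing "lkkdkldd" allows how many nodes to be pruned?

Walk "lkkdkldd" from the leaf back toward the root, removing each node that no remaining word uses.
The suffix "dd" (2 nodes) is used only by "lkkdkldd"; the node for "lkkdkl" still has the child "l", so pruning stops there.
Nodes removed: 2

2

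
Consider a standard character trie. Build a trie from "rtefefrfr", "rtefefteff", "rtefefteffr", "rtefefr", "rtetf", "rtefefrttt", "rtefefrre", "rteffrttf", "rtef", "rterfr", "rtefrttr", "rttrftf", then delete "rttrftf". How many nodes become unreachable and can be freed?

After clearing the end-marker at "rttrftf", prune upward until reaching a node still needed by another word.
The suffix "trftf" (5 nodes) is used only by "rttrftf"; the node for "rt" still has the child "e", so pruning stops there.
Nodes removed: 5

5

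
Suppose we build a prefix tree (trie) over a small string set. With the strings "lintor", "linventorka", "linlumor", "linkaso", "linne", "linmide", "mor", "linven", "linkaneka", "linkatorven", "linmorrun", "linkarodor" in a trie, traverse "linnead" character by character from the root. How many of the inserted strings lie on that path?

1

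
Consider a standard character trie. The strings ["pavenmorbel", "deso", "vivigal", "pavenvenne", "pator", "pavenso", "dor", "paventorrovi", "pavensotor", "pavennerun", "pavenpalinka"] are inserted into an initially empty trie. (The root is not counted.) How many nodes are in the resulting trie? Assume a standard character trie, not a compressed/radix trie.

Trace insertions, counting only characters that open a new branch:
  "pavenmorbel" → 11 new (p, a, v, e, n, m, o, r, b, e, l)
  "deso" → 4 new (d, e, s, o)
  "vivigal" → 7 new (v, i, v, i, g, a, l)
  "pavenvenne" → prefix "paven" already present; 5 new (v, e, n, n, e)
  "pator" → prefix "pa" already present; 3 new (t, o, r)
  "pavenso" → prefix "paven" already present; 2 new (s, o)
  "dor" → prefix "d" already present; 2 new (o, r)
  "paventorrovi" → prefix "paven" already present; 7 new (t, o, r, r, o, v, i)
  "pavensotor" → prefix "pavenso" already present; 3 new (t, o, r)
  "pavennerun" → prefix "paven" already present; 5 new (n, e, r, u, n)
  "pavenpalinka" → prefix "paven" already present; 7 new (p, a, l, i, n, k, a)
Total nodes = 11 + 4 + 7 + 5 + 3 + 2 + 2 + 7 + 3 + 5 + 7 = 56

56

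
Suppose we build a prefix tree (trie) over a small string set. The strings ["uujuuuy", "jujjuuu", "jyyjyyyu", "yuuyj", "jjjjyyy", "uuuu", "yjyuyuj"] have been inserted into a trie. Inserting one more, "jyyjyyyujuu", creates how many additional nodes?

Walking "jyyjyyyujuu" from the root, the first 8 characters ("jyyjyyyu") follow existing edges; "j" is the first miss.
New nodes needed: |"jyyjyyyujuu"| − 8 = 11 − 8 = 3.

3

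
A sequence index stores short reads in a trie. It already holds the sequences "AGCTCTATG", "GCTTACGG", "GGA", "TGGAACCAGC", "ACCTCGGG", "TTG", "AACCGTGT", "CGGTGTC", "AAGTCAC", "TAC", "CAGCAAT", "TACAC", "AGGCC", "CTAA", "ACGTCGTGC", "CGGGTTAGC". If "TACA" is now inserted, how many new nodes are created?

Every character of "TACA" already lies on an existing path (it is a prefix of some stored word).
No new nodes are needed: 0.

0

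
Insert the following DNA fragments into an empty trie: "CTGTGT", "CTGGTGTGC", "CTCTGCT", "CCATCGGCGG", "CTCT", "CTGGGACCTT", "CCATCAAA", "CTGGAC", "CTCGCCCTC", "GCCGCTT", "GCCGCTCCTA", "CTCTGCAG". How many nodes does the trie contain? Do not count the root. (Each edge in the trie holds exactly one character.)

Count nodes per top-level branch (shared prefixes stored once):
  'C'-branch (CCATCAAA, CCATCGGCGG, CTCGCCCTC, CTCT, CTCTGCAG, CTCTGCT, CTGGAC, CTGGGACCTT, CTGGTGTGC, CTGTGT): 45 nodes
  'G'-branch (GCCGCTCCTA, GCCGCTT): 11 nodes
Sum: 56

56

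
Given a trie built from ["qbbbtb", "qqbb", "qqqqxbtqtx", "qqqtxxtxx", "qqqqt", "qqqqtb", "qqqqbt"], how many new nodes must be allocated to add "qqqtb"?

1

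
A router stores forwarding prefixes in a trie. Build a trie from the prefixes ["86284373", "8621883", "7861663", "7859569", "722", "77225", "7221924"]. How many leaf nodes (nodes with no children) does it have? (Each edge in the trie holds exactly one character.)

6

Leaves are exactly the stored words that no other stored word extends.
Those words: "7221924", "77225", "7859569", "7861663", "8621883", "86284373"
Leaf count: 6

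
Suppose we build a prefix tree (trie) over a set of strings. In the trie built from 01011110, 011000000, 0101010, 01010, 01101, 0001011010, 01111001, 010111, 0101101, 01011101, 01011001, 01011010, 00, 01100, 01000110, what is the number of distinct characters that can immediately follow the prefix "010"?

The children of the "010" node are the distinct next characters among strings starting with "010".
Distinct next characters after "010": 0, 1.
That node has 2 child edges.

2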